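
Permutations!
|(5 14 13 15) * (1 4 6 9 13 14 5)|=|(1 4 6 9 13 15)|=6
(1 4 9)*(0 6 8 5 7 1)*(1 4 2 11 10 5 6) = (0 1 2 11 10 5 7 4 9)(6 8) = [1, 2, 11, 3, 9, 7, 8, 4, 6, 0, 5, 10]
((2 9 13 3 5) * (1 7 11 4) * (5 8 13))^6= (13)(1 11)(4 7)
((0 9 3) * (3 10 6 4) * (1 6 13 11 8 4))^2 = (0 10 11 4)(3 9 13 8) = ((0 9 10 13 11 8 4 3)(1 6))^2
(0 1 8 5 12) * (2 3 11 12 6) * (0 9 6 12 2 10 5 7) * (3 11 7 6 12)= (0 1 8 6 10 5 3 7)(2 11)(9 12)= [1, 8, 11, 7, 4, 3, 10, 0, 6, 12, 5, 2, 9]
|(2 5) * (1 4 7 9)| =4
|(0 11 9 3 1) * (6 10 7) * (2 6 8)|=5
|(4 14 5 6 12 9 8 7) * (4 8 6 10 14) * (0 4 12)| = |(0 4 12 9 6)(5 10 14)(7 8)| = 30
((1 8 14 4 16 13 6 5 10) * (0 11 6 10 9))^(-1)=((0 11 6 5 9)(1 8 14 4 16 13 10))^(-1)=(0 9 5 6 11)(1 10 13 16 4 14 8)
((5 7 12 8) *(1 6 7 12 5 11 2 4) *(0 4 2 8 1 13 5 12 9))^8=((0 4 13 5 9)(1 6 7 12)(8 11))^8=(0 5 4 9 13)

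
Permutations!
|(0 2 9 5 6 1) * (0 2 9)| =6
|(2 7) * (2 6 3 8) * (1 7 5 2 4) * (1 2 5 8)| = 12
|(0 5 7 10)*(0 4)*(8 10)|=|(0 5 7 8 10 4)|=6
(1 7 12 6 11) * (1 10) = [0, 7, 2, 3, 4, 5, 11, 12, 8, 9, 1, 10, 6] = (1 7 12 6 11 10)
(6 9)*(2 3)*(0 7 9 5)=(0 7 9 6 5)(2 3)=[7, 1, 3, 2, 4, 0, 5, 9, 8, 6]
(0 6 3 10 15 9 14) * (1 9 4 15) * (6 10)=[10, 9, 2, 6, 15, 5, 3, 7, 8, 14, 1, 11, 12, 13, 0, 4]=(0 10 1 9 14)(3 6)(4 15)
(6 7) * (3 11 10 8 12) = [0, 1, 2, 11, 4, 5, 7, 6, 12, 9, 8, 10, 3] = (3 11 10 8 12)(6 7)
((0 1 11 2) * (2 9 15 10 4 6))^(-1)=((0 1 11 9 15 10 4 6 2))^(-1)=(0 2 6 4 10 15 9 11 1)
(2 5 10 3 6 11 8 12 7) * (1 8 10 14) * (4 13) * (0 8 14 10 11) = (0 8 12 7 2 5 10 3 6)(1 14)(4 13) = [8, 14, 5, 6, 13, 10, 0, 2, 12, 9, 3, 11, 7, 4, 1]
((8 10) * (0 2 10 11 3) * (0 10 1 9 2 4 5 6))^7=(0 6 5 4)(1 9 2)(3 11 8 10)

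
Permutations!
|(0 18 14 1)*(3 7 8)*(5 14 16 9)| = |(0 18 16 9 5 14 1)(3 7 8)| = 21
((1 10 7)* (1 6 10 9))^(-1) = (1 9)(6 7 10)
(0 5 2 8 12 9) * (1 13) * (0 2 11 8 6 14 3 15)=[5, 13, 6, 15, 4, 11, 14, 7, 12, 2, 10, 8, 9, 1, 3, 0]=(0 5 11 8 12 9 2 6 14 3 15)(1 13)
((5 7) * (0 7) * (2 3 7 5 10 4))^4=(2 4 10 7 3)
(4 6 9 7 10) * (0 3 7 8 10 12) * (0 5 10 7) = (0 3)(4 6 9 8 7 12 5 10) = [3, 1, 2, 0, 6, 10, 9, 12, 7, 8, 4, 11, 5]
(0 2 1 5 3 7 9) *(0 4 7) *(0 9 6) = (0 2 1 5 3 9 4 7 6) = [2, 5, 1, 9, 7, 3, 0, 6, 8, 4]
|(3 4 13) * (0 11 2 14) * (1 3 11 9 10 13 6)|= 28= |(0 9 10 13 11 2 14)(1 3 4 6)|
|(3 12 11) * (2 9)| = 6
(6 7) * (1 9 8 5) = [0, 9, 2, 3, 4, 1, 7, 6, 5, 8] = (1 9 8 5)(6 7)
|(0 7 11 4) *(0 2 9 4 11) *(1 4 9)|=6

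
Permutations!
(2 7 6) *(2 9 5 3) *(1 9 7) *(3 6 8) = [0, 9, 1, 2, 4, 6, 7, 8, 3, 5] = (1 9 5 6 7 8 3 2)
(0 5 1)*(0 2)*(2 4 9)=(0 5 1 4 9 2)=[5, 4, 0, 3, 9, 1, 6, 7, 8, 2]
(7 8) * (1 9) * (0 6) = [6, 9, 2, 3, 4, 5, 0, 8, 7, 1] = (0 6)(1 9)(7 8)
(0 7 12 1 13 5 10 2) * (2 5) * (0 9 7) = [0, 13, 9, 3, 4, 10, 6, 12, 8, 7, 5, 11, 1, 2] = (1 13 2 9 7 12)(5 10)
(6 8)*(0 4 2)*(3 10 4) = (0 3 10 4 2)(6 8) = [3, 1, 0, 10, 2, 5, 8, 7, 6, 9, 4]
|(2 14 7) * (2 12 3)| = 5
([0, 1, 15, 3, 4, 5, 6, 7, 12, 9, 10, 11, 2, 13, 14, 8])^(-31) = (2 15 8 12)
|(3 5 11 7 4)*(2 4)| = |(2 4 3 5 11 7)| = 6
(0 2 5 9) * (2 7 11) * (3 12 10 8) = (0 7 11 2 5 9)(3 12 10 8) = [7, 1, 5, 12, 4, 9, 6, 11, 3, 0, 8, 2, 10]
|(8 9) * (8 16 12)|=|(8 9 16 12)|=4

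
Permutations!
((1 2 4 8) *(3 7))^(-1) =(1 8 4 2)(3 7)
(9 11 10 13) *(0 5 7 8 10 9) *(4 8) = [5, 1, 2, 3, 8, 7, 6, 4, 10, 11, 13, 9, 12, 0] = (0 5 7 4 8 10 13)(9 11)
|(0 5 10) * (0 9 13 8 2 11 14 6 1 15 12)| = |(0 5 10 9 13 8 2 11 14 6 1 15 12)| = 13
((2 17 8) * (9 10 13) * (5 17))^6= (2 17)(5 8)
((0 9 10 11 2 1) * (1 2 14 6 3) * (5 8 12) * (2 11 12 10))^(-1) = (0 1 3 6 14 11 2 9)(5 12 10 8)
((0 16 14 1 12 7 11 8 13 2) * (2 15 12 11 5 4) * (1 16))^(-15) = ((0 1 11 8 13 15 12 7 5 4 2)(14 16))^(-15) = (0 7 8 2 12 11 4 15 1 5 13)(14 16)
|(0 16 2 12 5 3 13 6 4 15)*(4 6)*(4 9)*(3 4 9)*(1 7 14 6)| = |(0 16 2 12 5 4 15)(1 7 14 6)(3 13)| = 28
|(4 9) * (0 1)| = 2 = |(0 1)(4 9)|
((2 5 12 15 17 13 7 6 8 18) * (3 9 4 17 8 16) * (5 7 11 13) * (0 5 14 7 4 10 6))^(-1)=(0 7 14 17 4 2 18 8 15 12 5)(3 16 6 10 9)(11 13)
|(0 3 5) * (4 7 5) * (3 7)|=|(0 7 5)(3 4)|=6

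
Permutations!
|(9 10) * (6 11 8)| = 6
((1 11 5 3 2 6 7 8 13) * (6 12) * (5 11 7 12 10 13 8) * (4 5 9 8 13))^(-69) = (1 7 9 8 13)(2 10 4 5 3)(6 12)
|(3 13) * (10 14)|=2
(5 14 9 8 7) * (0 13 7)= (0 13 7 5 14 9 8)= [13, 1, 2, 3, 4, 14, 6, 5, 0, 8, 10, 11, 12, 7, 9]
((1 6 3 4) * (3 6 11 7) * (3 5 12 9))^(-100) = (1 12)(3 7)(4 5)(9 11)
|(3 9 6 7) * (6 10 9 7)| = |(3 7)(9 10)| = 2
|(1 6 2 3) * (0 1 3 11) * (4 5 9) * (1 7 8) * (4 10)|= 28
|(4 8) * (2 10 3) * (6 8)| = |(2 10 3)(4 6 8)| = 3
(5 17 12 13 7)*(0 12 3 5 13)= [12, 1, 2, 5, 4, 17, 6, 13, 8, 9, 10, 11, 0, 7, 14, 15, 16, 3]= (0 12)(3 5 17)(7 13)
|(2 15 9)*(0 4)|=6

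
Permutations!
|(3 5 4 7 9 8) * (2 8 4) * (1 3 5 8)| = |(1 3 8 5 2)(4 7 9)| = 15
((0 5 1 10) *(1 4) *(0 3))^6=((0 5 4 1 10 3))^6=(10)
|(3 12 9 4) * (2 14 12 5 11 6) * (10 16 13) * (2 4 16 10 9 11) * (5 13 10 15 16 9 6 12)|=|(2 14 5)(3 13 6 4)(10 15 16)(11 12)|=12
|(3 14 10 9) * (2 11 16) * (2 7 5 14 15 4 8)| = 12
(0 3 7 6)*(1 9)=(0 3 7 6)(1 9)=[3, 9, 2, 7, 4, 5, 0, 6, 8, 1]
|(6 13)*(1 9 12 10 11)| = 10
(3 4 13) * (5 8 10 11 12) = (3 4 13)(5 8 10 11 12) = [0, 1, 2, 4, 13, 8, 6, 7, 10, 9, 11, 12, 5, 3]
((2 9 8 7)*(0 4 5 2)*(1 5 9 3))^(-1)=((0 4 9 8 7)(1 5 2 3))^(-1)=(0 7 8 9 4)(1 3 2 5)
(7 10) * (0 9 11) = [9, 1, 2, 3, 4, 5, 6, 10, 8, 11, 7, 0] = (0 9 11)(7 10)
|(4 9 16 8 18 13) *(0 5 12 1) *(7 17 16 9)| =|(0 5 12 1)(4 7 17 16 8 18 13)| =28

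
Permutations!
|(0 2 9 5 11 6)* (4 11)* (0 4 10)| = 15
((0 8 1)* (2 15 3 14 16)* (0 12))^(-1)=(0 12 1 8)(2 16 14 3 15)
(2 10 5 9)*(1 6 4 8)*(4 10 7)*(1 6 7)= [0, 7, 1, 3, 8, 9, 10, 4, 6, 2, 5]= (1 7 4 8 6 10 5 9 2)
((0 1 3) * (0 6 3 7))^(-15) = (7)(3 6)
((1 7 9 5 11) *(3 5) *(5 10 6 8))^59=(1 6 7 8 9 5 3 11 10)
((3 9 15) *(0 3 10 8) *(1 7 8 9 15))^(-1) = ((0 3 15 10 9 1 7 8))^(-1) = (0 8 7 1 9 10 15 3)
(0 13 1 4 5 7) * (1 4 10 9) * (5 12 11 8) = (0 13 4 12 11 8 5 7)(1 10 9) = [13, 10, 2, 3, 12, 7, 6, 0, 5, 1, 9, 8, 11, 4]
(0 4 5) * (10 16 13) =(0 4 5)(10 16 13) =[4, 1, 2, 3, 5, 0, 6, 7, 8, 9, 16, 11, 12, 10, 14, 15, 13]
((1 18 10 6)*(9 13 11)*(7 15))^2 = (1 10)(6 18)(9 11 13)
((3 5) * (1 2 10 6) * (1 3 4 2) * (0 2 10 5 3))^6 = (10)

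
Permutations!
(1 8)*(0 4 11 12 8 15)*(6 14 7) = (0 4 11 12 8 1 15)(6 14 7) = [4, 15, 2, 3, 11, 5, 14, 6, 1, 9, 10, 12, 8, 13, 7, 0]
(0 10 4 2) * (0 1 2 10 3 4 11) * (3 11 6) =(0 11)(1 2)(3 4 10 6) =[11, 2, 1, 4, 10, 5, 3, 7, 8, 9, 6, 0]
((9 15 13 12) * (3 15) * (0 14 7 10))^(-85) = ((0 14 7 10)(3 15 13 12 9))^(-85) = (15)(0 10 7 14)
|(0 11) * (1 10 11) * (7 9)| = |(0 1 10 11)(7 9)| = 4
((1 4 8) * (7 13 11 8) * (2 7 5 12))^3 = ((1 4 5 12 2 7 13 11 8))^3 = (1 12 13)(2 11 4)(5 7 8)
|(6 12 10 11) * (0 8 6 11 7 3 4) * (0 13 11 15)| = |(0 8 6 12 10 7 3 4 13 11 15)| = 11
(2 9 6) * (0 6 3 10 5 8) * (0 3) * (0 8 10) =(0 6 2 9 8 3)(5 10) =[6, 1, 9, 0, 4, 10, 2, 7, 3, 8, 5]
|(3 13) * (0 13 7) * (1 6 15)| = |(0 13 3 7)(1 6 15)| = 12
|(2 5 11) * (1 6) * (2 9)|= 4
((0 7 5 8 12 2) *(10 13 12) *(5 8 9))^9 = (0 8 13 2 7 10 12)(5 9)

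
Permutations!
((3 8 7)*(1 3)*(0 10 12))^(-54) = (12)(1 8)(3 7)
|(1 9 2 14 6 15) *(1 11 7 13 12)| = 10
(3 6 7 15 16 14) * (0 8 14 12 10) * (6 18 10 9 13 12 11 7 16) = (0 8 14 3 18 10)(6 16 11 7 15)(9 13 12) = [8, 1, 2, 18, 4, 5, 16, 15, 14, 13, 0, 7, 9, 12, 3, 6, 11, 17, 10]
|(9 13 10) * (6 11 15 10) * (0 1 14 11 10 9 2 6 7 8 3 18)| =33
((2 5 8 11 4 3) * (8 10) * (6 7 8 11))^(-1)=((2 5 10 11 4 3)(6 7 8))^(-1)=(2 3 4 11 10 5)(6 8 7)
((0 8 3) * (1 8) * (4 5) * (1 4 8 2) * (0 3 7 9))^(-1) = (0 9 7 8 5 4)(1 2)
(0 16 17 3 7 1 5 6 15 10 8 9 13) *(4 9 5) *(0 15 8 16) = (1 4 9 13 15 10 16 17 3 7)(5 6 8) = [0, 4, 2, 7, 9, 6, 8, 1, 5, 13, 16, 11, 12, 15, 14, 10, 17, 3]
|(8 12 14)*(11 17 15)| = |(8 12 14)(11 17 15)| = 3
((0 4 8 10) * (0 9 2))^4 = ((0 4 8 10 9 2))^4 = (0 9 8)(2 10 4)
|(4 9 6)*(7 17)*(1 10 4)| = |(1 10 4 9 6)(7 17)| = 10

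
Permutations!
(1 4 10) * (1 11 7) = (1 4 10 11 7) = [0, 4, 2, 3, 10, 5, 6, 1, 8, 9, 11, 7]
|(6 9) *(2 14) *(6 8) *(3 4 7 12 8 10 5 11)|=10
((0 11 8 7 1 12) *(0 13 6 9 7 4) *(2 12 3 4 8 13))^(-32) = ((0 11 13 6 9 7 1 3 4)(2 12))^(-32) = (0 9 4 6 3 13 1 11 7)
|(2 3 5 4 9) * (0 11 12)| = 15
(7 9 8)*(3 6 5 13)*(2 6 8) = (2 6 5 13 3 8 7 9) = [0, 1, 6, 8, 4, 13, 5, 9, 7, 2, 10, 11, 12, 3]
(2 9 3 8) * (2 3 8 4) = (2 9 8 3 4) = [0, 1, 9, 4, 2, 5, 6, 7, 3, 8]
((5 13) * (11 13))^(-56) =((5 11 13))^(-56) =(5 11 13)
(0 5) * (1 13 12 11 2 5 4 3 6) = (0 4 3 6 1 13 12 11 2 5) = [4, 13, 5, 6, 3, 0, 1, 7, 8, 9, 10, 2, 11, 12]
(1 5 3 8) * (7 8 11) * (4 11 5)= (1 4 11 7 8)(3 5)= [0, 4, 2, 5, 11, 3, 6, 8, 1, 9, 10, 7]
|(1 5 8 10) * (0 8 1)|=6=|(0 8 10)(1 5)|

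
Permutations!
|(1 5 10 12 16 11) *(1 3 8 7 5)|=|(3 8 7 5 10 12 16 11)|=8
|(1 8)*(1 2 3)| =4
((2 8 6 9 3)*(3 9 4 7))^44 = (9)(2 6 7)(3 8 4)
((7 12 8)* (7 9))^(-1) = ((7 12 8 9))^(-1) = (7 9 8 12)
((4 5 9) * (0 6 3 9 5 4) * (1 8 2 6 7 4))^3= (0 1 6)(2 9 4)(3 7 8)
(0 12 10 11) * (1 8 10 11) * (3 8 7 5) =[12, 7, 2, 8, 4, 3, 6, 5, 10, 9, 1, 0, 11] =(0 12 11)(1 7 5 3 8 10)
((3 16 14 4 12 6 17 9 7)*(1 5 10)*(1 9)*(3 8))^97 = (1 3 17 8 6 7 12 9 4 10 14 5 16)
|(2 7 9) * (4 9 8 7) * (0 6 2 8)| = |(0 6 2 4 9 8 7)| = 7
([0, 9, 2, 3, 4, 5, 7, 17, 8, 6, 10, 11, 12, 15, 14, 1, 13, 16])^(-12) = (1 17)(6 13)(7 15)(9 16)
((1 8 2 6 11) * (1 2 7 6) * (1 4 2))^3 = (1 6 8 11 7)(2 4)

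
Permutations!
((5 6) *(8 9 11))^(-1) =(5 6)(8 11 9)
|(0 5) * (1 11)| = 2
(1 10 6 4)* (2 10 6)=(1 6 4)(2 10)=[0, 6, 10, 3, 1, 5, 4, 7, 8, 9, 2]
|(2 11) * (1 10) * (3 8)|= 2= |(1 10)(2 11)(3 8)|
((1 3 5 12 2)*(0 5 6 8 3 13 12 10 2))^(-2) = ((0 5 10 2 1 13 12)(3 6 8))^(-2) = (0 13 2 5 12 1 10)(3 6 8)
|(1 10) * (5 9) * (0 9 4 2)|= 10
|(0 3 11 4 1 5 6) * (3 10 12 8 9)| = |(0 10 12 8 9 3 11 4 1 5 6)| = 11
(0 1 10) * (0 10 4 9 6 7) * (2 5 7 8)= [1, 4, 5, 3, 9, 7, 8, 0, 2, 6, 10]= (10)(0 1 4 9 6 8 2 5 7)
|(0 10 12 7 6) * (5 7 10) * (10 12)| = 4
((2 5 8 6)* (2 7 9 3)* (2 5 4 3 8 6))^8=((2 4 3 5 6 7 9 8))^8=(9)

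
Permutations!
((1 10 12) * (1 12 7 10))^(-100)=((12)(7 10))^(-100)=(12)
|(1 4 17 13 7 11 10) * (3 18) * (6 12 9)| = 42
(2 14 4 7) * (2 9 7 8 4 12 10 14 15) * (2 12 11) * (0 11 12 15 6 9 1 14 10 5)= (15)(0 11 2 6 9 7 1 14 12 5)(4 8)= [11, 14, 6, 3, 8, 0, 9, 1, 4, 7, 10, 2, 5, 13, 12, 15]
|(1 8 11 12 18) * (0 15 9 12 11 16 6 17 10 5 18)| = 8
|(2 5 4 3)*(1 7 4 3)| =|(1 7 4)(2 5 3)| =3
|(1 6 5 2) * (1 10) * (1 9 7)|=7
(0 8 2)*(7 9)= [8, 1, 0, 3, 4, 5, 6, 9, 2, 7]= (0 8 2)(7 9)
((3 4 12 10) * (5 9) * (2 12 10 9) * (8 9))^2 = (2 8 5 12 9)(3 10 4)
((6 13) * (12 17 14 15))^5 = (6 13)(12 17 14 15)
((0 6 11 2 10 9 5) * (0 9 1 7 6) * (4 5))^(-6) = ((1 7 6 11 2 10)(4 5 9))^(-6) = (11)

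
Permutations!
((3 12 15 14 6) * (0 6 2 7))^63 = (0 7 2 14 15 12 3 6)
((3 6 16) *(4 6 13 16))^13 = ((3 13 16)(4 6))^13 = (3 13 16)(4 6)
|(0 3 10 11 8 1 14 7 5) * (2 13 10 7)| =|(0 3 7 5)(1 14 2 13 10 11 8)| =28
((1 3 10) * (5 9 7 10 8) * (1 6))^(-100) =((1 3 8 5 9 7 10 6))^(-100) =(1 9)(3 7)(5 6)(8 10)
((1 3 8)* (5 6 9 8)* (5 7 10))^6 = ((1 3 7 10 5 6 9 8))^6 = (1 9 5 7)(3 8 6 10)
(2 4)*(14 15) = (2 4)(14 15) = [0, 1, 4, 3, 2, 5, 6, 7, 8, 9, 10, 11, 12, 13, 15, 14]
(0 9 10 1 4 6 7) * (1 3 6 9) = (0 1 4 9 10 3 6 7) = [1, 4, 2, 6, 9, 5, 7, 0, 8, 10, 3]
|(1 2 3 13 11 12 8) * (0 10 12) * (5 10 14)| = 11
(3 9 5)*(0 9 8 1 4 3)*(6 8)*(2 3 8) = (0 9 5)(1 4 8)(2 3 6) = [9, 4, 3, 6, 8, 0, 2, 7, 1, 5]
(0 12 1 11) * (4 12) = [4, 11, 2, 3, 12, 5, 6, 7, 8, 9, 10, 0, 1] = (0 4 12 1 11)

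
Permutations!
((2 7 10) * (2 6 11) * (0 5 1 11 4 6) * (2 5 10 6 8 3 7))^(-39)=(11)(0 10)(3 7 6 4 8)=((0 10)(1 11 5)(3 7 6 4 8))^(-39)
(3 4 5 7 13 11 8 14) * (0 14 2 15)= (0 14 3 4 5 7 13 11 8 2 15)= [14, 1, 15, 4, 5, 7, 6, 13, 2, 9, 10, 8, 12, 11, 3, 0]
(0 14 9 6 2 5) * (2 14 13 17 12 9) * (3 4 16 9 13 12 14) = (0 12 13 17 14 2 5)(3 4 16 9 6) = [12, 1, 5, 4, 16, 0, 3, 7, 8, 6, 10, 11, 13, 17, 2, 15, 9, 14]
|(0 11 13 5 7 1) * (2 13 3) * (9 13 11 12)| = 21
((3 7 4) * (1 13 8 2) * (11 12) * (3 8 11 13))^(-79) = (1 2 8 4 7 3)(11 13 12)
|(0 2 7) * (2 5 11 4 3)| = |(0 5 11 4 3 2 7)| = 7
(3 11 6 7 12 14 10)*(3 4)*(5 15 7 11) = (3 5 15 7 12 14 10 4)(6 11) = [0, 1, 2, 5, 3, 15, 11, 12, 8, 9, 4, 6, 14, 13, 10, 7]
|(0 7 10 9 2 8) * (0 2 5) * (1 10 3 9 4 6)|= |(0 7 3 9 5)(1 10 4 6)(2 8)|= 20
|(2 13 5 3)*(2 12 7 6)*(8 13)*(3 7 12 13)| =7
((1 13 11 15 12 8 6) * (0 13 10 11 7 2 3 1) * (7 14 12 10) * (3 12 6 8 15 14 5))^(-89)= (0 5 1 2 15 11 6 13 3 7 12 10 14)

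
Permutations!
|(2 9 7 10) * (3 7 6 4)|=|(2 9 6 4 3 7 10)|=7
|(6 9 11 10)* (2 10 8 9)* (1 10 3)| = |(1 10 6 2 3)(8 9 11)| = 15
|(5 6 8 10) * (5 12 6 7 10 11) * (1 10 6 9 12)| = |(1 10)(5 7 6 8 11)(9 12)| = 10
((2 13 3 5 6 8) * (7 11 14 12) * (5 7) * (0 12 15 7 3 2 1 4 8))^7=((0 12 5 6)(1 4 8)(2 13)(7 11 14 15))^7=(0 6 5 12)(1 4 8)(2 13)(7 15 14 11)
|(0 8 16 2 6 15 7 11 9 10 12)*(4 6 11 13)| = |(0 8 16 2 11 9 10 12)(4 6 15 7 13)| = 40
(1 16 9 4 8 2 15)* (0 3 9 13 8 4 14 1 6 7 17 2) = (0 3 9 14 1 16 13 8)(2 15 6 7 17) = [3, 16, 15, 9, 4, 5, 7, 17, 0, 14, 10, 11, 12, 8, 1, 6, 13, 2]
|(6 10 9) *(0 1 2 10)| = |(0 1 2 10 9 6)| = 6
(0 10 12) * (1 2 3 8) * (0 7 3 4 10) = (1 2 4 10 12 7 3 8) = [0, 2, 4, 8, 10, 5, 6, 3, 1, 9, 12, 11, 7]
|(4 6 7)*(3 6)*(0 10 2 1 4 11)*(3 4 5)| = |(0 10 2 1 5 3 6 7 11)| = 9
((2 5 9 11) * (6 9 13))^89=((2 5 13 6 9 11))^89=(2 11 9 6 13 5)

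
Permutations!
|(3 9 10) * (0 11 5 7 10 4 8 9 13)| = 21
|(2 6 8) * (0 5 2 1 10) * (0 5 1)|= 7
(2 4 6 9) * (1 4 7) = (1 4 6 9 2 7) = [0, 4, 7, 3, 6, 5, 9, 1, 8, 2]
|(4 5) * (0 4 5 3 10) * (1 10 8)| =6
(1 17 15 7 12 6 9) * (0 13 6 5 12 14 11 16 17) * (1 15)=(0 13 6 9 15 7 14 11 16 17 1)(5 12)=[13, 0, 2, 3, 4, 12, 9, 14, 8, 15, 10, 16, 5, 6, 11, 7, 17, 1]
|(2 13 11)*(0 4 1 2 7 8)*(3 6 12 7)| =|(0 4 1 2 13 11 3 6 12 7 8)| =11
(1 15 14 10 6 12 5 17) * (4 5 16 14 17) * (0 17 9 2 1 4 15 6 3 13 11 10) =(0 17 4 5 15 9 2 1 6 12 16 14)(3 13 11 10) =[17, 6, 1, 13, 5, 15, 12, 7, 8, 2, 3, 10, 16, 11, 0, 9, 14, 4]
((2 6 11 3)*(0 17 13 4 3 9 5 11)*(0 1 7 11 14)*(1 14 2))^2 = ((0 17 13 4 3 1 7 11 9 5 2 6 14))^2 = (0 13 3 7 9 2 14 17 4 1 11 5 6)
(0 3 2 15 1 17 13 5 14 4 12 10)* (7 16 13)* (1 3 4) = (0 4 12 10)(1 17 7 16 13 5 14)(2 15 3) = [4, 17, 15, 2, 12, 14, 6, 16, 8, 9, 0, 11, 10, 5, 1, 3, 13, 7]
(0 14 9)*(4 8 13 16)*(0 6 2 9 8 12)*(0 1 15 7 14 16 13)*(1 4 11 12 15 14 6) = (0 16 11 12 4 15 7 6 2 9 1 14 8) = [16, 14, 9, 3, 15, 5, 2, 6, 0, 1, 10, 12, 4, 13, 8, 7, 11]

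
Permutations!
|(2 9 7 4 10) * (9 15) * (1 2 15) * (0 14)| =|(0 14)(1 2)(4 10 15 9 7)| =10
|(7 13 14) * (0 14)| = 4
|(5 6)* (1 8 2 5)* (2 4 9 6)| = 10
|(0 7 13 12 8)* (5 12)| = |(0 7 13 5 12 8)| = 6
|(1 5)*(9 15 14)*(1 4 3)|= 12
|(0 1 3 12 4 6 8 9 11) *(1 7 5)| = |(0 7 5 1 3 12 4 6 8 9 11)| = 11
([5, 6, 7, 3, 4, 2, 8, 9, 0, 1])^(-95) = [5, 6, 7, 3, 4, 2, 8, 9, 0, 1]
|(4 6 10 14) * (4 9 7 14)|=|(4 6 10)(7 14 9)|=3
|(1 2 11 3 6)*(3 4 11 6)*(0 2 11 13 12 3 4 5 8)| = 28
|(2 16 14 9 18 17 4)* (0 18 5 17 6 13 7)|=35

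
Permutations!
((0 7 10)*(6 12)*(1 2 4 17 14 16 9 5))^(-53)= (0 7 10)(1 17 9 2 14 5 4 16)(6 12)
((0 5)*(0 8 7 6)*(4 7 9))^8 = (0 5 8 9 4 7 6)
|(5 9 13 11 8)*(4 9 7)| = |(4 9 13 11 8 5 7)| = 7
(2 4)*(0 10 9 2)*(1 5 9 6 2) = (0 10 6 2 4)(1 5 9) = [10, 5, 4, 3, 0, 9, 2, 7, 8, 1, 6]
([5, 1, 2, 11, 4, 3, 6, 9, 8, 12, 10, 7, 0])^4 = (0 7 5 9 3 12 11)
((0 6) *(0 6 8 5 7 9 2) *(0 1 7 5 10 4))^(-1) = (0 4 10 8)(1 2 9 7)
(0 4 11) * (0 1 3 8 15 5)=(0 4 11 1 3 8 15 5)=[4, 3, 2, 8, 11, 0, 6, 7, 15, 9, 10, 1, 12, 13, 14, 5]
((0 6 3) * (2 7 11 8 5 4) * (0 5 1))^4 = ((0 6 3 5 4 2 7 11 8 1))^4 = (0 4 8 3 7)(1 5 11 6 2)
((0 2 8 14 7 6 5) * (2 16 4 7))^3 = (0 7)(4 5)(6 16)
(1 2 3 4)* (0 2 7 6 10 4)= [2, 7, 3, 0, 1, 5, 10, 6, 8, 9, 4]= (0 2 3)(1 7 6 10 4)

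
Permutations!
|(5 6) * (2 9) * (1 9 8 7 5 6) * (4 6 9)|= 8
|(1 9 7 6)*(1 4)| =5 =|(1 9 7 6 4)|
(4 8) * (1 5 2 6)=(1 5 2 6)(4 8)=[0, 5, 6, 3, 8, 2, 1, 7, 4]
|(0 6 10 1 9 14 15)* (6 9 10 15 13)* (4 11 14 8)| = 18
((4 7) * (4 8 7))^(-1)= (7 8)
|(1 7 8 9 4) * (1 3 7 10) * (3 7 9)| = |(1 10)(3 9 4 7 8)| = 10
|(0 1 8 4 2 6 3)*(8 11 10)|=|(0 1 11 10 8 4 2 6 3)|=9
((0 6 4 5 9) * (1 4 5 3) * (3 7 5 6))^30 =((0 3 1 4 7 5 9))^30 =(0 1 7 9 3 4 5)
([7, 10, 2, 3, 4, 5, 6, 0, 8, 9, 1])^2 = (10)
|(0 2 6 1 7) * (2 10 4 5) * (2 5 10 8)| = 6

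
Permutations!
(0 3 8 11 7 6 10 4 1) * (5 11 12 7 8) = (0 3 5 11 8 12 7 6 10 4 1) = [3, 0, 2, 5, 1, 11, 10, 6, 12, 9, 4, 8, 7]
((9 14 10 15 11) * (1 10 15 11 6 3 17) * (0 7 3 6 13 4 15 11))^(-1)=((0 7 3 17 1 10)(4 15 13)(9 14 11))^(-1)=(0 10 1 17 3 7)(4 13 15)(9 11 14)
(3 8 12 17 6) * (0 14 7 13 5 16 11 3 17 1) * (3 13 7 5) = [14, 0, 2, 8, 4, 16, 17, 7, 12, 9, 10, 13, 1, 3, 5, 15, 11, 6] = (0 14 5 16 11 13 3 8 12 1)(6 17)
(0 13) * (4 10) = (0 13)(4 10) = [13, 1, 2, 3, 10, 5, 6, 7, 8, 9, 4, 11, 12, 0]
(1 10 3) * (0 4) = (0 4)(1 10 3) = [4, 10, 2, 1, 0, 5, 6, 7, 8, 9, 3]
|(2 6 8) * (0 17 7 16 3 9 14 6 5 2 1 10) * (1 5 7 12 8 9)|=|(0 17 12 8 5 2 7 16 3 1 10)(6 9 14)|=33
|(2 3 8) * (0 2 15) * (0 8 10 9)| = |(0 2 3 10 9)(8 15)| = 10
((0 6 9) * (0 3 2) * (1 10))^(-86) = (10)(0 2 3 9 6)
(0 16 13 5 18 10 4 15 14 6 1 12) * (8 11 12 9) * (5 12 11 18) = (0 16 13 12)(1 9 8 18 10 4 15 14 6) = [16, 9, 2, 3, 15, 5, 1, 7, 18, 8, 4, 11, 0, 12, 6, 14, 13, 17, 10]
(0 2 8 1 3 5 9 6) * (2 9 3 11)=(0 9 6)(1 11 2 8)(3 5)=[9, 11, 8, 5, 4, 3, 0, 7, 1, 6, 10, 2]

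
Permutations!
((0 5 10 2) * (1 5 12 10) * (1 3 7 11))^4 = ((0 12 10 2)(1 5 3 7 11))^4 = (12)(1 11 7 3 5)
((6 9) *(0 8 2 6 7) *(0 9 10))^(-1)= ((0 8 2 6 10)(7 9))^(-1)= (0 10 6 2 8)(7 9)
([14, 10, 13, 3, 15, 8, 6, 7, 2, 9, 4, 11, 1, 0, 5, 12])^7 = [14, 4, 13, 3, 12, 8, 6, 7, 2, 9, 15, 11, 10, 0, 5, 1]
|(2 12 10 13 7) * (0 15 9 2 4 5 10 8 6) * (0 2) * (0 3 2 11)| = |(0 15 9 3 2 12 8 6 11)(4 5 10 13 7)| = 45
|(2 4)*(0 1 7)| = 6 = |(0 1 7)(2 4)|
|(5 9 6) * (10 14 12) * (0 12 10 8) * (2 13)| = |(0 12 8)(2 13)(5 9 6)(10 14)| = 6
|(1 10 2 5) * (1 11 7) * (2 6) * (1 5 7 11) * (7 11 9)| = 8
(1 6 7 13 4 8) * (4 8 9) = (1 6 7 13 8)(4 9) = [0, 6, 2, 3, 9, 5, 7, 13, 1, 4, 10, 11, 12, 8]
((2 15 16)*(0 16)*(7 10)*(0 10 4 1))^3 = ((0 16 2 15 10 7 4 1))^3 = (0 15 4 16 10 1 2 7)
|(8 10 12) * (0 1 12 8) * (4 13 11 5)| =|(0 1 12)(4 13 11 5)(8 10)| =12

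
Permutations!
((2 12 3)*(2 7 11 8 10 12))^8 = ((3 7 11 8 10 12))^8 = (3 11 10)(7 8 12)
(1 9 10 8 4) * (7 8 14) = (1 9 10 14 7 8 4) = [0, 9, 2, 3, 1, 5, 6, 8, 4, 10, 14, 11, 12, 13, 7]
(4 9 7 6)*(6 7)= (4 9 6)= [0, 1, 2, 3, 9, 5, 4, 7, 8, 6]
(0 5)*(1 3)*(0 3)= (0 5 3 1)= [5, 0, 2, 1, 4, 3]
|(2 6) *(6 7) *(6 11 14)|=5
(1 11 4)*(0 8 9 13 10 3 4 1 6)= (0 8 9 13 10 3 4 6)(1 11)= [8, 11, 2, 4, 6, 5, 0, 7, 9, 13, 3, 1, 12, 10]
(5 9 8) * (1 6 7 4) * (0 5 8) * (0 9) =[5, 6, 2, 3, 1, 0, 7, 4, 8, 9] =(9)(0 5)(1 6 7 4)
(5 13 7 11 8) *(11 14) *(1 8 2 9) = [0, 8, 9, 3, 4, 13, 6, 14, 5, 1, 10, 2, 12, 7, 11] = (1 8 5 13 7 14 11 2 9)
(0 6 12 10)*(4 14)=(0 6 12 10)(4 14)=[6, 1, 2, 3, 14, 5, 12, 7, 8, 9, 0, 11, 10, 13, 4]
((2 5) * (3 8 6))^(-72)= ((2 5)(3 8 6))^(-72)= (8)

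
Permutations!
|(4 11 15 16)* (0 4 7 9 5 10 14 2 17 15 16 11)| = 10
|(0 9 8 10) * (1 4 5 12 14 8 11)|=|(0 9 11 1 4 5 12 14 8 10)|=10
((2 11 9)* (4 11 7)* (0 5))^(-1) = (0 5)(2 9 11 4 7)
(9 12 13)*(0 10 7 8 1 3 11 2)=(0 10 7 8 1 3 11 2)(9 12 13)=[10, 3, 0, 11, 4, 5, 6, 8, 1, 12, 7, 2, 13, 9]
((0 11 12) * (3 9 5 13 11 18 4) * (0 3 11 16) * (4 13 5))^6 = ((0 18 13 16)(3 9 4 11 12))^6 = (0 13)(3 9 4 11 12)(16 18)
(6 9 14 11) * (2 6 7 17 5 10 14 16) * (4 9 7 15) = (2 6 7 17 5 10 14 11 15 4 9 16) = [0, 1, 6, 3, 9, 10, 7, 17, 8, 16, 14, 15, 12, 13, 11, 4, 2, 5]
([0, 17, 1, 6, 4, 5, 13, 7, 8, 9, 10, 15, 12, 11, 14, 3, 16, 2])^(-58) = [0, 2, 17, 13, 4, 5, 11, 7, 8, 9, 10, 3, 12, 15, 14, 6, 16, 1]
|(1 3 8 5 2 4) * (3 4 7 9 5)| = |(1 4)(2 7 9 5)(3 8)| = 4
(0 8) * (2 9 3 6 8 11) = (0 11 2 9 3 6 8) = [11, 1, 9, 6, 4, 5, 8, 7, 0, 3, 10, 2]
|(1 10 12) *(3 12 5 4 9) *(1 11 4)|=|(1 10 5)(3 12 11 4 9)|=15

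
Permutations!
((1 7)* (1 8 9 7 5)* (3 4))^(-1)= (1 5)(3 4)(7 9 8)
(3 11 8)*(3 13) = (3 11 8 13) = [0, 1, 2, 11, 4, 5, 6, 7, 13, 9, 10, 8, 12, 3]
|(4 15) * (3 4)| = |(3 4 15)| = 3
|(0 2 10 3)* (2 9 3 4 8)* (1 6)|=12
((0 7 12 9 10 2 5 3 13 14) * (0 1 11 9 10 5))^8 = ((0 7 12 10 2)(1 11 9 5 3 13 14))^8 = (0 10 7 2 12)(1 11 9 5 3 13 14)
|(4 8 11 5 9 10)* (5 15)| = 7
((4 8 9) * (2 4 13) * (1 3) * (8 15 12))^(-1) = (1 3)(2 13 9 8 12 15 4)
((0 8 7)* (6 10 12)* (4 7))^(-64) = (6 12 10) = ((0 8 4 7)(6 10 12))^(-64)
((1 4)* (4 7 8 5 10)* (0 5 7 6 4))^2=(0 10 5)(1 4 6)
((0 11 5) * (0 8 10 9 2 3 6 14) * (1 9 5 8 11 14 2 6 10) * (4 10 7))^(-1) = (0 14)(1 8 11 5 10 4 7 3 2 6 9)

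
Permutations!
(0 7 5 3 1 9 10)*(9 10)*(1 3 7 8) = (0 8 1 10)(5 7) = [8, 10, 2, 3, 4, 7, 6, 5, 1, 9, 0]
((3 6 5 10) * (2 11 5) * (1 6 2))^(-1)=(1 6)(2 3 10 5 11)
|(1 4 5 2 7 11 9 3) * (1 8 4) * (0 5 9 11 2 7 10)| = |(11)(0 5 7 2 10)(3 8 4 9)| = 20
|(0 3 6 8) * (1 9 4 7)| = |(0 3 6 8)(1 9 4 7)| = 4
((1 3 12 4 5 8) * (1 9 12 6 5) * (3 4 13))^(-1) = ((1 4)(3 6 5 8 9 12 13))^(-1) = (1 4)(3 13 12 9 8 5 6)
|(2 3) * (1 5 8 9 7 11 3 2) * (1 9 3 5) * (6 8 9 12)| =|(3 12 6 8)(5 9 7 11)| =4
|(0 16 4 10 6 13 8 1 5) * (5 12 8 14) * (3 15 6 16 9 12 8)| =|(0 9 12 3 15 6 13 14 5)(1 8)(4 10 16)| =18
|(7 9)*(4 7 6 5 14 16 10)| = 8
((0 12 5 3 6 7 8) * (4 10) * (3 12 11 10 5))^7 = (0 6 5 11 7 12 10 8 3 4)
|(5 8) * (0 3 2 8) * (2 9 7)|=|(0 3 9 7 2 8 5)|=7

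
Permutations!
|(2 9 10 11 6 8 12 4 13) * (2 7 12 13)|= 10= |(2 9 10 11 6 8 13 7 12 4)|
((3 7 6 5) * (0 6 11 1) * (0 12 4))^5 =((0 6 5 3 7 11 1 12 4))^5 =(0 11 6 1 5 12 3 4 7)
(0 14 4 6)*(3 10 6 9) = [14, 1, 2, 10, 9, 5, 0, 7, 8, 3, 6, 11, 12, 13, 4] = (0 14 4 9 3 10 6)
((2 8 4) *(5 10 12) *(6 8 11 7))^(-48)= ((2 11 7 6 8 4)(5 10 12))^(-48)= (12)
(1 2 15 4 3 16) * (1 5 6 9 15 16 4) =(1 2 16 5 6 9 15)(3 4) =[0, 2, 16, 4, 3, 6, 9, 7, 8, 15, 10, 11, 12, 13, 14, 1, 5]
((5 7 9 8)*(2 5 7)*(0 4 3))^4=((0 4 3)(2 5)(7 9 8))^4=(0 4 3)(7 9 8)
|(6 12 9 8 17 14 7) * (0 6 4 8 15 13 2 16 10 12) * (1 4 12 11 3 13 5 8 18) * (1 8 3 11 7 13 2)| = |(0 6)(1 4 18 8 17 14 13)(2 16 10 7 12 9 15 5 3)| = 126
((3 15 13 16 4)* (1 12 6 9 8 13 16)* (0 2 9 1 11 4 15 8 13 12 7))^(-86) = (16)(0 1 12 3 11 9)(2 7 6 8 4 13)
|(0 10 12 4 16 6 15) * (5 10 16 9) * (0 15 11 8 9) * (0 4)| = 9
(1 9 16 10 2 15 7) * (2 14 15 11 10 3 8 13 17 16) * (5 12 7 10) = (1 9 2 11 5 12 7)(3 8 13 17 16)(10 14 15) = [0, 9, 11, 8, 4, 12, 6, 1, 13, 2, 14, 5, 7, 17, 15, 10, 3, 16]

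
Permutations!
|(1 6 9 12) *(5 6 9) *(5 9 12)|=|(1 12)(5 6 9)|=6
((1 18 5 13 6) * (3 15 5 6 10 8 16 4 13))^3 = ((1 18 6)(3 15 5)(4 13 10 8 16))^3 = (18)(4 8 13 16 10)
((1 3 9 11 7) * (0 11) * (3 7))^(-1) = ((0 11 3 9)(1 7))^(-1) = (0 9 3 11)(1 7)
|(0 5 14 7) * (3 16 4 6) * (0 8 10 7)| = |(0 5 14)(3 16 4 6)(7 8 10)| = 12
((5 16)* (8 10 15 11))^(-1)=((5 16)(8 10 15 11))^(-1)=(5 16)(8 11 15 10)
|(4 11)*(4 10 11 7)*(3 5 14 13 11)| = |(3 5 14 13 11 10)(4 7)| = 6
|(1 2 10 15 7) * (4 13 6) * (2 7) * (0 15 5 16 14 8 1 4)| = 13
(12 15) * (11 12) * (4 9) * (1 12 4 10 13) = [0, 12, 2, 3, 9, 5, 6, 7, 8, 10, 13, 4, 15, 1, 14, 11] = (1 12 15 11 4 9 10 13)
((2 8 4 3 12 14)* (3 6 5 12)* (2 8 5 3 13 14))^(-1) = (2 12 5)(3 6 4 8 14 13)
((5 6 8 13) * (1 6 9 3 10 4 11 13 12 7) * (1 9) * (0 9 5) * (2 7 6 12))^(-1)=(0 13 11 4 10 3 9)(1 5 7 2 8 6 12)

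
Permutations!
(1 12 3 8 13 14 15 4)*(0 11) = [11, 12, 2, 8, 1, 5, 6, 7, 13, 9, 10, 0, 3, 14, 15, 4] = (0 11)(1 12 3 8 13 14 15 4)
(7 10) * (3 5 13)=(3 5 13)(7 10)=[0, 1, 2, 5, 4, 13, 6, 10, 8, 9, 7, 11, 12, 3]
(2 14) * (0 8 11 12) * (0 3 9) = (0 8 11 12 3 9)(2 14) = [8, 1, 14, 9, 4, 5, 6, 7, 11, 0, 10, 12, 3, 13, 2]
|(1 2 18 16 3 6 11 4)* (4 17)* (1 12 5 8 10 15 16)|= 33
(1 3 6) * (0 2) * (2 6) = [6, 3, 0, 2, 4, 5, 1] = (0 6 1 3 2)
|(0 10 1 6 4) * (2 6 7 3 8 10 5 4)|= 30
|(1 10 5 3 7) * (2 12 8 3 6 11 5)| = 21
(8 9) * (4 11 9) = (4 11 9 8) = [0, 1, 2, 3, 11, 5, 6, 7, 4, 8, 10, 9]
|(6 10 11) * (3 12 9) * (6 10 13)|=6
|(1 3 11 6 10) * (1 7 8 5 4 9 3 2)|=|(1 2)(3 11 6 10 7 8 5 4 9)|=18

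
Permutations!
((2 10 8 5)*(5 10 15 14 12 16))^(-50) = (2 16 14)(5 12 15)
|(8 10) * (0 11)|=2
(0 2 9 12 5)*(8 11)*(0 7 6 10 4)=(0 2 9 12 5 7 6 10 4)(8 11)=[2, 1, 9, 3, 0, 7, 10, 6, 11, 12, 4, 8, 5]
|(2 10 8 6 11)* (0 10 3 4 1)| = |(0 10 8 6 11 2 3 4 1)| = 9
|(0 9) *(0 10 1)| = 4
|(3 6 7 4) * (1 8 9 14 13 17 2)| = 28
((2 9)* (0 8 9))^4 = (9)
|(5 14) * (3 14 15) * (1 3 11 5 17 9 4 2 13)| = 24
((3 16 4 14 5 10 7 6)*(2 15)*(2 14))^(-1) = (2 4 16 3 6 7 10 5 14 15)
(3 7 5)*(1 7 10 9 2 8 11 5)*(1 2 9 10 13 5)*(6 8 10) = [0, 7, 10, 13, 4, 3, 8, 2, 11, 9, 6, 1, 12, 5] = (1 7 2 10 6 8 11)(3 13 5)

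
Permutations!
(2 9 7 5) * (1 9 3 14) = (1 9 7 5 2 3 14) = [0, 9, 3, 14, 4, 2, 6, 5, 8, 7, 10, 11, 12, 13, 1]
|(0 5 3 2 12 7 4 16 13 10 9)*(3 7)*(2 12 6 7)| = |(0 5 2 6 7 4 16 13 10 9)(3 12)| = 10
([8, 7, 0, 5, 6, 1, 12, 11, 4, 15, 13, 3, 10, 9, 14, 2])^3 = (0 6 13 2 4 10 15 8 12 9)(1 3 7 5 11)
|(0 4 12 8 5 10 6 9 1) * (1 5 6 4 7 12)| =|(0 7 12 8 6 9 5 10 4 1)| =10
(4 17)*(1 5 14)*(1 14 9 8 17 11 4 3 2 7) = (1 5 9 8 17 3 2 7)(4 11) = [0, 5, 7, 2, 11, 9, 6, 1, 17, 8, 10, 4, 12, 13, 14, 15, 16, 3]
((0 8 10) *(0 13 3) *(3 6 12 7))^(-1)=(0 3 7 12 6 13 10 8)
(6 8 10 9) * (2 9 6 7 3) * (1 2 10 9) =(1 2)(3 10 6 8 9 7) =[0, 2, 1, 10, 4, 5, 8, 3, 9, 7, 6]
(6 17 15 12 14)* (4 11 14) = (4 11 14 6 17 15 12) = [0, 1, 2, 3, 11, 5, 17, 7, 8, 9, 10, 14, 4, 13, 6, 12, 16, 15]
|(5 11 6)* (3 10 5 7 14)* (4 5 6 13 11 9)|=|(3 10 6 7 14)(4 5 9)(11 13)|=30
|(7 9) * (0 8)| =2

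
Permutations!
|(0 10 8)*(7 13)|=|(0 10 8)(7 13)|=6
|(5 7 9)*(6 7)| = 4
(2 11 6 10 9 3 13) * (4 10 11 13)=[0, 1, 13, 4, 10, 5, 11, 7, 8, 3, 9, 6, 12, 2]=(2 13)(3 4 10 9)(6 11)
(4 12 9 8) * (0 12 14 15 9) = (0 12)(4 14 15 9 8) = [12, 1, 2, 3, 14, 5, 6, 7, 4, 8, 10, 11, 0, 13, 15, 9]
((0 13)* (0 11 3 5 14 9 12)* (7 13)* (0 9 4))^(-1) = ((0 7 13 11 3 5 14 4)(9 12))^(-1) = (0 4 14 5 3 11 13 7)(9 12)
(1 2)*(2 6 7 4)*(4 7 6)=(7)(1 4 2)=[0, 4, 1, 3, 2, 5, 6, 7]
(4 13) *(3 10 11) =(3 10 11)(4 13) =[0, 1, 2, 10, 13, 5, 6, 7, 8, 9, 11, 3, 12, 4]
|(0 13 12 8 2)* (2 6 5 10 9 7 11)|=11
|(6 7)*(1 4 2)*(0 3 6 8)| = 15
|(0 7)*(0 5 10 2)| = |(0 7 5 10 2)| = 5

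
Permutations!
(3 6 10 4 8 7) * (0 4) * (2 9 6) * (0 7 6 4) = (2 9 4 8 6 10 7 3) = [0, 1, 9, 2, 8, 5, 10, 3, 6, 4, 7]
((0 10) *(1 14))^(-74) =(14)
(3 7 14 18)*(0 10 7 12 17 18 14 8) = [10, 1, 2, 12, 4, 5, 6, 8, 0, 9, 7, 11, 17, 13, 14, 15, 16, 18, 3] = (0 10 7 8)(3 12 17 18)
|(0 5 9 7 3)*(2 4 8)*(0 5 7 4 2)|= |(0 7 3 5 9 4 8)|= 7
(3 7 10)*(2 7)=(2 7 10 3)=[0, 1, 7, 2, 4, 5, 6, 10, 8, 9, 3]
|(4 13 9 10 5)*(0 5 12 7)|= |(0 5 4 13 9 10 12 7)|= 8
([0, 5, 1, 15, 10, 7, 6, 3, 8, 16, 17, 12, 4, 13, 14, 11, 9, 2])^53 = [0, 17, 10, 5, 11, 2, 6, 1, 8, 16, 12, 3, 15, 13, 14, 7, 9, 4]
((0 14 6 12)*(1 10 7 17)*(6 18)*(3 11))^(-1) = ((0 14 18 6 12)(1 10 7 17)(3 11))^(-1) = (0 12 6 18 14)(1 17 7 10)(3 11)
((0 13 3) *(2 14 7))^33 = ((0 13 3)(2 14 7))^33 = (14)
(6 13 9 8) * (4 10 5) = (4 10 5)(6 13 9 8) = [0, 1, 2, 3, 10, 4, 13, 7, 6, 8, 5, 11, 12, 9]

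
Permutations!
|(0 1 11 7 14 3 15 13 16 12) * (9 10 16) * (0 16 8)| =|(0 1 11 7 14 3 15 13 9 10 8)(12 16)| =22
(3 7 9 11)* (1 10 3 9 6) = (1 10 3 7 6)(9 11) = [0, 10, 2, 7, 4, 5, 1, 6, 8, 11, 3, 9]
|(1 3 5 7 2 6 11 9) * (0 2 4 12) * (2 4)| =24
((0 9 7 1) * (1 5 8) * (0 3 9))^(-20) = (1 5 9)(3 8 7)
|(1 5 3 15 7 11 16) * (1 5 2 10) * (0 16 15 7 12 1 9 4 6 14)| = 15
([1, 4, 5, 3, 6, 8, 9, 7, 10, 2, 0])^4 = [9, 2, 0, 3, 5, 1, 8, 7, 4, 10, 6]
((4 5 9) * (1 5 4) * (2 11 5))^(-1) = ((1 2 11 5 9))^(-1) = (1 9 5 11 2)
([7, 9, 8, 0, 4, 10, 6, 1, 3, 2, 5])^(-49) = (5 10)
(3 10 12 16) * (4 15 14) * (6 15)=(3 10 12 16)(4 6 15 14)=[0, 1, 2, 10, 6, 5, 15, 7, 8, 9, 12, 11, 16, 13, 4, 14, 3]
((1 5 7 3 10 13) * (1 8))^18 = (1 10 5 13 7 8 3)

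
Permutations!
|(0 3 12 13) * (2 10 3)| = |(0 2 10 3 12 13)| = 6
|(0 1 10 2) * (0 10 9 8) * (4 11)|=4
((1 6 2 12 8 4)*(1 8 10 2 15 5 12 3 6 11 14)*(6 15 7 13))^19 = ((1 11 14)(2 3 15 5 12 10)(4 8)(6 7 13))^19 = (1 11 14)(2 3 15 5 12 10)(4 8)(6 7 13)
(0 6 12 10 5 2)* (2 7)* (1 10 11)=(0 6 12 11 1 10 5 7 2)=[6, 10, 0, 3, 4, 7, 12, 2, 8, 9, 5, 1, 11]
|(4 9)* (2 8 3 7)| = 4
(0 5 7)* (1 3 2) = (0 5 7)(1 3 2) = [5, 3, 1, 2, 4, 7, 6, 0]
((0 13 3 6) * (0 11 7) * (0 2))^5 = (0 7 6 13 2 11 3)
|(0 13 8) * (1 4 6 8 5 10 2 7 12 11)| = |(0 13 5 10 2 7 12 11 1 4 6 8)| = 12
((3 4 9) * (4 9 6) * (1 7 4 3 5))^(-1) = ((1 7 4 6 3 9 5))^(-1) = (1 5 9 3 6 4 7)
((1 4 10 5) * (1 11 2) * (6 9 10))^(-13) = (1 9 11 4 10 2 6 5)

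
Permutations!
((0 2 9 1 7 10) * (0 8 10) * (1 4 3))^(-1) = ((0 2 9 4 3 1 7)(8 10))^(-1) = (0 7 1 3 4 9 2)(8 10)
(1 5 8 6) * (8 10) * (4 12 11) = (1 5 10 8 6)(4 12 11) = [0, 5, 2, 3, 12, 10, 1, 7, 6, 9, 8, 4, 11]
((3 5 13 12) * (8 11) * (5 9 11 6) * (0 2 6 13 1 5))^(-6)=((0 2 6)(1 5)(3 9 11 8 13 12))^(-6)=(13)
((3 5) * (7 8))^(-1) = (3 5)(7 8)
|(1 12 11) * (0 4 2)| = |(0 4 2)(1 12 11)| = 3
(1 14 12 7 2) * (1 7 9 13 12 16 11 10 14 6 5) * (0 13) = (0 13 12 9)(1 6 5)(2 7)(10 14 16 11) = [13, 6, 7, 3, 4, 1, 5, 2, 8, 0, 14, 10, 9, 12, 16, 15, 11]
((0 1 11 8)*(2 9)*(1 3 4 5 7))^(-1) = ((0 3 4 5 7 1 11 8)(2 9))^(-1) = (0 8 11 1 7 5 4 3)(2 9)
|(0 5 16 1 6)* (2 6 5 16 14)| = 7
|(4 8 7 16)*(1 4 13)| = |(1 4 8 7 16 13)| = 6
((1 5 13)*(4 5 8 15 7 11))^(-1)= (1 13 5 4 11 7 15 8)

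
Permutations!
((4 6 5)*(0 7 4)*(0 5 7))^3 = (7)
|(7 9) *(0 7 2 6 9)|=6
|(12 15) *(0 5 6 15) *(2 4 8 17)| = |(0 5 6 15 12)(2 4 8 17)| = 20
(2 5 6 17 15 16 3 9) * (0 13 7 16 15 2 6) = (0 13 7 16 3 9 6 17 2 5) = [13, 1, 5, 9, 4, 0, 17, 16, 8, 6, 10, 11, 12, 7, 14, 15, 3, 2]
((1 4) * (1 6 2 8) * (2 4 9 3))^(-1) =((1 9 3 2 8)(4 6))^(-1) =(1 8 2 3 9)(4 6)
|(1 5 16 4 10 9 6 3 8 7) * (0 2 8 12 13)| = |(0 2 8 7 1 5 16 4 10 9 6 3 12 13)| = 14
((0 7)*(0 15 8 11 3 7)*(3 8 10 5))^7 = (3 15 5 7 10)(8 11)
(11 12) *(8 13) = (8 13)(11 12) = [0, 1, 2, 3, 4, 5, 6, 7, 13, 9, 10, 12, 11, 8]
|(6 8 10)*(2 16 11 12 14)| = 15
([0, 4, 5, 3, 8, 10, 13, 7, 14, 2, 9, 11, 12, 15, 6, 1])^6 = (1 15 13 6 14 8 4)(2 10)(5 9)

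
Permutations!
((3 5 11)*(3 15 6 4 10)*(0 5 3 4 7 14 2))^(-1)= ((0 5 11 15 6 7 14 2)(4 10))^(-1)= (0 2 14 7 6 15 11 5)(4 10)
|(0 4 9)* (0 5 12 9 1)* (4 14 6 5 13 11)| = |(0 14 6 5 12 9 13 11 4 1)| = 10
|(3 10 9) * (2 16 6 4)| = |(2 16 6 4)(3 10 9)| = 12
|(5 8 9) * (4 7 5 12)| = 6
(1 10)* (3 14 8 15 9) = (1 10)(3 14 8 15 9) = [0, 10, 2, 14, 4, 5, 6, 7, 15, 3, 1, 11, 12, 13, 8, 9]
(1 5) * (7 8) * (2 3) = (1 5)(2 3)(7 8) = [0, 5, 3, 2, 4, 1, 6, 8, 7]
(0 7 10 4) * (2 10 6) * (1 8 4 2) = (0 7 6 1 8 4)(2 10) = [7, 8, 10, 3, 0, 5, 1, 6, 4, 9, 2]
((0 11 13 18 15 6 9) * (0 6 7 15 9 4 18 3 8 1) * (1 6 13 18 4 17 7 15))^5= (0 3 1 13 7 9 17 18 6 11 8)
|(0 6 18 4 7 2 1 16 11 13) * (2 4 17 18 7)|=|(0 6 7 4 2 1 16 11 13)(17 18)|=18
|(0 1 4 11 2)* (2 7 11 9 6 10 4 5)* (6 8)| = |(0 1 5 2)(4 9 8 6 10)(7 11)| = 20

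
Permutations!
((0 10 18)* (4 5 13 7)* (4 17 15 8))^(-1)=((0 10 18)(4 5 13 7 17 15 8))^(-1)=(0 18 10)(4 8 15 17 7 13 5)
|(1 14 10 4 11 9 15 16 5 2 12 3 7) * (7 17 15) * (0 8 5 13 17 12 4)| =44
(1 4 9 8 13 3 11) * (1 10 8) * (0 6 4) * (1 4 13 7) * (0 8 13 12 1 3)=(0 6 12 1 8 7 3 11 10 13)(4 9)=[6, 8, 2, 11, 9, 5, 12, 3, 7, 4, 13, 10, 1, 0]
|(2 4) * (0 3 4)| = 4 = |(0 3 4 2)|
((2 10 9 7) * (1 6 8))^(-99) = (2 10 9 7)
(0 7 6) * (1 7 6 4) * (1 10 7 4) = (0 6)(1 4 10 7) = [6, 4, 2, 3, 10, 5, 0, 1, 8, 9, 7]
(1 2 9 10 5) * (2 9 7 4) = (1 9 10 5)(2 7 4) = [0, 9, 7, 3, 2, 1, 6, 4, 8, 10, 5]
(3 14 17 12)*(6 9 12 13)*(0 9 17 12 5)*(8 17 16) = [9, 1, 2, 14, 4, 0, 16, 7, 17, 5, 10, 11, 3, 6, 12, 15, 8, 13] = (0 9 5)(3 14 12)(6 16 8 17 13)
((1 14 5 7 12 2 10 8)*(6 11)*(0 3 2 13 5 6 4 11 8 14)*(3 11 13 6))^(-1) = ((0 11 4 13 5 7 12 6 8 1)(2 10 14 3))^(-1) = (0 1 8 6 12 7 5 13 4 11)(2 3 14 10)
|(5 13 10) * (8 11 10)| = 5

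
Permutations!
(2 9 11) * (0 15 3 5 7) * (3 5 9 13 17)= [15, 1, 13, 9, 4, 7, 6, 0, 8, 11, 10, 2, 12, 17, 14, 5, 16, 3]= (0 15 5 7)(2 13 17 3 9 11)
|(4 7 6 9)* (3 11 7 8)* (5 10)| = 14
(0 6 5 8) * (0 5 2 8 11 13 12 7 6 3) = (0 3)(2 8 5 11 13 12 7 6) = [3, 1, 8, 0, 4, 11, 2, 6, 5, 9, 10, 13, 7, 12]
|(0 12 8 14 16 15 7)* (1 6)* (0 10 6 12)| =|(1 12 8 14 16 15 7 10 6)| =9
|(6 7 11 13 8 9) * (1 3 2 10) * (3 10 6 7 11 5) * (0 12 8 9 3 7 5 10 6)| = 40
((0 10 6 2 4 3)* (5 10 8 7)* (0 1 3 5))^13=((0 8 7)(1 3)(2 4 5 10 6))^13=(0 8 7)(1 3)(2 10 4 6 5)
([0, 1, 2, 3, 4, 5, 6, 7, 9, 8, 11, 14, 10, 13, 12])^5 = [0, 1, 2, 3, 4, 5, 6, 7, 9, 8, 11, 14, 10, 13, 12]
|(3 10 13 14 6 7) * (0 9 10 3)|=|(0 9 10 13 14 6 7)|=7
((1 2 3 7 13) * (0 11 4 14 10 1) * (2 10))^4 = (0 2)(3 11)(4 7)(13 14)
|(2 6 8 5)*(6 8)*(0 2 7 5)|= |(0 2 8)(5 7)|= 6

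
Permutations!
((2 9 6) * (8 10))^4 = ((2 9 6)(8 10))^4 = (10)(2 9 6)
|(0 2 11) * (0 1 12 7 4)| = 7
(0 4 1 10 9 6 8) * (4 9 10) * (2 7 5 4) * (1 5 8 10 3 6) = (0 9 1 2 7 8)(3 6 10)(4 5) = [9, 2, 7, 6, 5, 4, 10, 8, 0, 1, 3]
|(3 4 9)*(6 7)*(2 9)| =|(2 9 3 4)(6 7)| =4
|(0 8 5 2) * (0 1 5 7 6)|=|(0 8 7 6)(1 5 2)|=12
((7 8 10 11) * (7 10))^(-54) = (11)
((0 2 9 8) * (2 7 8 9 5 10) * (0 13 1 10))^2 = (0 8 1 2)(5 7 13 10)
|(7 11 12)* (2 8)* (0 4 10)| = |(0 4 10)(2 8)(7 11 12)| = 6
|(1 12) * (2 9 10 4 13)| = 10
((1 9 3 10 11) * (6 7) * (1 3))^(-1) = ((1 9)(3 10 11)(6 7))^(-1) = (1 9)(3 11 10)(6 7)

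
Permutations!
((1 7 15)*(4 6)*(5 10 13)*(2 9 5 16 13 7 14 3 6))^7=(1 5 6 15 9 3 7 2 14 10 4)(13 16)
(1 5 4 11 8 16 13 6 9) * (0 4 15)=[4, 5, 2, 3, 11, 15, 9, 7, 16, 1, 10, 8, 12, 6, 14, 0, 13]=(0 4 11 8 16 13 6 9 1 5 15)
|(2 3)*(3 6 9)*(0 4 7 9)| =|(0 4 7 9 3 2 6)| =7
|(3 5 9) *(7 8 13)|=3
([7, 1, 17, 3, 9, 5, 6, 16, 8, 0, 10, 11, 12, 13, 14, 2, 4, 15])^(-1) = [9, 1, 15, 3, 16, 5, 6, 0, 8, 4, 10, 11, 12, 13, 14, 17, 7, 2]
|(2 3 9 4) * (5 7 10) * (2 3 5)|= |(2 5 7 10)(3 9 4)|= 12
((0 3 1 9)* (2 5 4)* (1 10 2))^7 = ((0 3 10 2 5 4 1 9))^7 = (0 9 1 4 5 2 10 3)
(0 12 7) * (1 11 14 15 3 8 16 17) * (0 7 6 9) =(0 12 6 9)(1 11 14 15 3 8 16 17) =[12, 11, 2, 8, 4, 5, 9, 7, 16, 0, 10, 14, 6, 13, 15, 3, 17, 1]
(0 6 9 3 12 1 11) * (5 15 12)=(0 6 9 3 5 15 12 1 11)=[6, 11, 2, 5, 4, 15, 9, 7, 8, 3, 10, 0, 1, 13, 14, 12]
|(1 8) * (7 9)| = 2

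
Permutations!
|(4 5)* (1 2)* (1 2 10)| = |(1 10)(4 5)| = 2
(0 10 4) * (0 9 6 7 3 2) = (0 10 4 9 6 7 3 2) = [10, 1, 0, 2, 9, 5, 7, 3, 8, 6, 4]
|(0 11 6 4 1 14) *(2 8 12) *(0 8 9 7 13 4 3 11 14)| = |(0 14 8 12 2 9 7 13 4 1)(3 11 6)| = 30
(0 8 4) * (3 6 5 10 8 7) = [7, 1, 2, 6, 0, 10, 5, 3, 4, 9, 8] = (0 7 3 6 5 10 8 4)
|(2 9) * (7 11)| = 2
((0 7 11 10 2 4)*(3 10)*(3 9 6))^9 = (11)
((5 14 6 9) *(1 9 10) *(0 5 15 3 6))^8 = ((0 5 14)(1 9 15 3 6 10))^8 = (0 14 5)(1 15 6)(3 10 9)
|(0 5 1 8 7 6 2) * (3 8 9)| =|(0 5 1 9 3 8 7 6 2)| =9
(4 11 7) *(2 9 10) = (2 9 10)(4 11 7) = [0, 1, 9, 3, 11, 5, 6, 4, 8, 10, 2, 7]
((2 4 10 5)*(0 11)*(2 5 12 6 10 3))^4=((0 11)(2 4 3)(6 10 12))^4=(2 4 3)(6 10 12)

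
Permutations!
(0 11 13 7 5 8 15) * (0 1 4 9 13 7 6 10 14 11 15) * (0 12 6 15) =(1 4 9 13 15)(5 8 12 6 10 14 11 7) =[0, 4, 2, 3, 9, 8, 10, 5, 12, 13, 14, 7, 6, 15, 11, 1]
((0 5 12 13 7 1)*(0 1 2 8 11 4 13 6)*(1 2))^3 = (0 6 12 5)(1 11 7 8 13 2 4)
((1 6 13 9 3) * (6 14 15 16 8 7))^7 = ((1 14 15 16 8 7 6 13 9 3))^7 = (1 13 8 14 9 7 15 3 6 16)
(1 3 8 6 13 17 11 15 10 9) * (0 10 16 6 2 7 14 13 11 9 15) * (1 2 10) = (0 1 3 8 10 15 16 6 11)(2 7 14 13 17 9) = [1, 3, 7, 8, 4, 5, 11, 14, 10, 2, 15, 0, 12, 17, 13, 16, 6, 9]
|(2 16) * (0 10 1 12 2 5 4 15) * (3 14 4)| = 11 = |(0 10 1 12 2 16 5 3 14 4 15)|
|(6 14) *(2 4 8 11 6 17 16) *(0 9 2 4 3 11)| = 11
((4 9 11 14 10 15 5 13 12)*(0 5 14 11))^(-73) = (0 9 4 12 13 5)(10 14 15)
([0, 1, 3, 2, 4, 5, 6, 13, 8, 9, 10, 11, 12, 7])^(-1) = (2 3)(7 13)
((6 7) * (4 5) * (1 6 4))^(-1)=(1 5 4 7 6)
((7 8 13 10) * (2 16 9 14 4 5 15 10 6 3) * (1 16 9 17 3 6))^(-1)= (1 13 8 7 10 15 5 4 14 9 2 3 17 16)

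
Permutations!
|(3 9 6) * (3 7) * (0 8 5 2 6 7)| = |(0 8 5 2 6)(3 9 7)| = 15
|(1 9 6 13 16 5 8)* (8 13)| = 12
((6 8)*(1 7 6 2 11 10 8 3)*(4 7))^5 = ((1 4 7 6 3)(2 11 10 8))^5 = (2 11 10 8)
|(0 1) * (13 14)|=2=|(0 1)(13 14)|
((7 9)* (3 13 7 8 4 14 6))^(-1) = ((3 13 7 9 8 4 14 6))^(-1) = (3 6 14 4 8 9 7 13)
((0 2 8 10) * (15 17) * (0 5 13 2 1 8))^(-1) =((0 1 8 10 5 13 2)(15 17))^(-1) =(0 2 13 5 10 8 1)(15 17)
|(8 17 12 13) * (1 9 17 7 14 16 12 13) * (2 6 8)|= 11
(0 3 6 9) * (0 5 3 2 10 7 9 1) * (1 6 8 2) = (0 1)(2 10 7 9 5 3 8) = [1, 0, 10, 8, 4, 3, 6, 9, 2, 5, 7]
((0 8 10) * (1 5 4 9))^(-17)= (0 8 10)(1 9 4 5)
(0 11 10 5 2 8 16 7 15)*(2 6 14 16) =(0 11 10 5 6 14 16 7 15)(2 8) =[11, 1, 8, 3, 4, 6, 14, 15, 2, 9, 5, 10, 12, 13, 16, 0, 7]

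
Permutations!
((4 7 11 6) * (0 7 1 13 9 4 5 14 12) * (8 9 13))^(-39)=(0 6 12 11 14 7 5)(1 8 9 4)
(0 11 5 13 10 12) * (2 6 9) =[11, 1, 6, 3, 4, 13, 9, 7, 8, 2, 12, 5, 0, 10] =(0 11 5 13 10 12)(2 6 9)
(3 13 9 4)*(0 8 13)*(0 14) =(0 8 13 9 4 3 14) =[8, 1, 2, 14, 3, 5, 6, 7, 13, 4, 10, 11, 12, 9, 0]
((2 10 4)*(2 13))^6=(2 4)(10 13)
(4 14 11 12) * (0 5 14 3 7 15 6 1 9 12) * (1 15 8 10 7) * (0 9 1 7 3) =(0 5 14 11 9 12 4)(3 7 8 10)(6 15) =[5, 1, 2, 7, 0, 14, 15, 8, 10, 12, 3, 9, 4, 13, 11, 6]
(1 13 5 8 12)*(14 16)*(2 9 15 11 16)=(1 13 5 8 12)(2 9 15 11 16 14)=[0, 13, 9, 3, 4, 8, 6, 7, 12, 15, 10, 16, 1, 5, 2, 11, 14]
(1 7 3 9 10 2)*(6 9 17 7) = (1 6 9 10 2)(3 17 7) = [0, 6, 1, 17, 4, 5, 9, 3, 8, 10, 2, 11, 12, 13, 14, 15, 16, 7]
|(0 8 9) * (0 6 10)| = |(0 8 9 6 10)| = 5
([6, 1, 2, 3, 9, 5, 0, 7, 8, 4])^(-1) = [6, 1, 2, 3, 9, 5, 0, 7, 8, 4]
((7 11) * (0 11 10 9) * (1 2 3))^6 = (0 11 7 10 9)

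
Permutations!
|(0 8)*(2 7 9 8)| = |(0 2 7 9 8)| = 5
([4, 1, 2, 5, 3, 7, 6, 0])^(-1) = (0 7 5 3 4)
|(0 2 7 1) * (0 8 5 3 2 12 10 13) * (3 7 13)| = |(0 12 10 3 2 13)(1 8 5 7)| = 12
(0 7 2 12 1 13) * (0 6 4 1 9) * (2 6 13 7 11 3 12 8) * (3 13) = (0 11 13 3 12 9)(1 7 6 4)(2 8) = [11, 7, 8, 12, 1, 5, 4, 6, 2, 0, 10, 13, 9, 3]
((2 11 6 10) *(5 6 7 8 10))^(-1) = ((2 11 7 8 10)(5 6))^(-1) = (2 10 8 7 11)(5 6)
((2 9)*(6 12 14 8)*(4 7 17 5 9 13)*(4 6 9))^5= ((2 13 6 12 14 8 9)(4 7 17 5))^5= (2 8 12 13 9 14 6)(4 7 17 5)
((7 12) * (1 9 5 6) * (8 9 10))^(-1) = (1 6 5 9 8 10)(7 12)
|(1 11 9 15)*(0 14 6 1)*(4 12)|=14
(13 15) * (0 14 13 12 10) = (0 14 13 15 12 10) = [14, 1, 2, 3, 4, 5, 6, 7, 8, 9, 0, 11, 10, 15, 13, 12]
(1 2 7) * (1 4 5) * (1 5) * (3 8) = [0, 2, 7, 8, 1, 5, 6, 4, 3] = (1 2 7 4)(3 8)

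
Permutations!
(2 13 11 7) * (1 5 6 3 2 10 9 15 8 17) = (1 5 6 3 2 13 11 7 10 9 15 8 17) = [0, 5, 13, 2, 4, 6, 3, 10, 17, 15, 9, 7, 12, 11, 14, 8, 16, 1]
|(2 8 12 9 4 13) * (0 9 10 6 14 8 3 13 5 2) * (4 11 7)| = 45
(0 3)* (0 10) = (0 3 10) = [3, 1, 2, 10, 4, 5, 6, 7, 8, 9, 0]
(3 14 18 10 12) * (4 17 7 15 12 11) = (3 14 18 10 11 4 17 7 15 12) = [0, 1, 2, 14, 17, 5, 6, 15, 8, 9, 11, 4, 3, 13, 18, 12, 16, 7, 10]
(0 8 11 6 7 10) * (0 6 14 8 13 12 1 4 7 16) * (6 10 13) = (0 6 16)(1 4 7 13 12)(8 11 14) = [6, 4, 2, 3, 7, 5, 16, 13, 11, 9, 10, 14, 1, 12, 8, 15, 0]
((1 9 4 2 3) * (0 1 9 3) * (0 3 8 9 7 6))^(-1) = ((0 1 8 9 4 2 3 7 6))^(-1) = (0 6 7 3 2 4 9 8 1)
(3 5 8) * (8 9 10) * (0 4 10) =[4, 1, 2, 5, 10, 9, 6, 7, 3, 0, 8] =(0 4 10 8 3 5 9)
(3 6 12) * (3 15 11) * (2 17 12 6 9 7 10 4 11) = [0, 1, 17, 9, 11, 5, 6, 10, 8, 7, 4, 3, 15, 13, 14, 2, 16, 12] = (2 17 12 15)(3 9 7 10 4 11)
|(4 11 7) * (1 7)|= |(1 7 4 11)|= 4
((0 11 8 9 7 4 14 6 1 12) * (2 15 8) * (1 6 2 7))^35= (0 7 14 15 9 12 11 4 2 8 1)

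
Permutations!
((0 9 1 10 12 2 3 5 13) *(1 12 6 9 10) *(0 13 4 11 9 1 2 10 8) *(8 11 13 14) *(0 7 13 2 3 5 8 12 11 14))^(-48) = (0 12 6 3 7)(1 8 13 14 10)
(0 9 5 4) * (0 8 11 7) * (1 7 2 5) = [9, 7, 5, 3, 8, 4, 6, 0, 11, 1, 10, 2] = (0 9 1 7)(2 5 4 8 11)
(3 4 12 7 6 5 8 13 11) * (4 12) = (3 12 7 6 5 8 13 11) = [0, 1, 2, 12, 4, 8, 5, 6, 13, 9, 10, 3, 7, 11]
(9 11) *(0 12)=(0 12)(9 11)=[12, 1, 2, 3, 4, 5, 6, 7, 8, 11, 10, 9, 0]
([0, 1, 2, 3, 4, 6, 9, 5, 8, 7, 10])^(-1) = (10)(5 7 9 6)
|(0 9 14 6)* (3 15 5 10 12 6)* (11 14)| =10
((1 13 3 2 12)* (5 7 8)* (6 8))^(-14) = (1 13 3 2 12)(5 6)(7 8)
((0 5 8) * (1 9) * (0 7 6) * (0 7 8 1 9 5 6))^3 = ((9)(0 6 7)(1 5))^3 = (9)(1 5)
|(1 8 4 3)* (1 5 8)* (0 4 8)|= 4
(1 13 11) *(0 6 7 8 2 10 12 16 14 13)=(0 6 7 8 2 10 12 16 14 13 11 1)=[6, 0, 10, 3, 4, 5, 7, 8, 2, 9, 12, 1, 16, 11, 13, 15, 14]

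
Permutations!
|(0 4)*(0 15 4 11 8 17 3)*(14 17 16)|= 14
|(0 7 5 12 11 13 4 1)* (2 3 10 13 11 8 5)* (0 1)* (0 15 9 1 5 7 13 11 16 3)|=|(0 13 4 15 9 1 5 12 8 7 2)(3 10 11 16)|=44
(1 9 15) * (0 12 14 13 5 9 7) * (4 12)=[4, 7, 2, 3, 12, 9, 6, 0, 8, 15, 10, 11, 14, 5, 13, 1]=(0 4 12 14 13 5 9 15 1 7)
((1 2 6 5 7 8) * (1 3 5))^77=((1 2 6)(3 5 7 8))^77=(1 6 2)(3 5 7 8)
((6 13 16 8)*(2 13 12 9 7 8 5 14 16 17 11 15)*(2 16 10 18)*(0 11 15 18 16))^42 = ((0 11 18 2 13 17 15)(5 14 10 16)(6 12 9 7 8))^42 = (18)(5 10)(6 9 8 12 7)(14 16)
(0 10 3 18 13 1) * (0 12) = (0 10 3 18 13 1 12) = [10, 12, 2, 18, 4, 5, 6, 7, 8, 9, 3, 11, 0, 1, 14, 15, 16, 17, 13]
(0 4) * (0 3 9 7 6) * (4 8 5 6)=(0 8 5 6)(3 9 7 4)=[8, 1, 2, 9, 3, 6, 0, 4, 5, 7]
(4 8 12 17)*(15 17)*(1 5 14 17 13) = (1 5 14 17 4 8 12 15 13) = [0, 5, 2, 3, 8, 14, 6, 7, 12, 9, 10, 11, 15, 1, 17, 13, 16, 4]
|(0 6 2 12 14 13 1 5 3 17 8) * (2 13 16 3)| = 12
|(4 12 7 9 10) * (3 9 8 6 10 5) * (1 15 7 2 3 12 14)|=|(1 15 7 8 6 10 4 14)(2 3 9 5 12)|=40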